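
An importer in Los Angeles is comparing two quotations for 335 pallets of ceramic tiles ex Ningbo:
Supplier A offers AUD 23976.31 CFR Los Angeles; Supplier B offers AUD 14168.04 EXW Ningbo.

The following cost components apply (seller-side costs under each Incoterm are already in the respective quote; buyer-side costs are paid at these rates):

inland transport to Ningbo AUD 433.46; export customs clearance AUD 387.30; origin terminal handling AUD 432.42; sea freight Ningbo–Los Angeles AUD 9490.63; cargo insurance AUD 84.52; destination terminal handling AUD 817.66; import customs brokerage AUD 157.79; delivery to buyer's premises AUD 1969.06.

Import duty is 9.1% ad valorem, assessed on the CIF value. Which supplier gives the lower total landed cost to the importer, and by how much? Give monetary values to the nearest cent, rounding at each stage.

Supplier A (CFR):
CIF value = CFR price + insurance = 23976.31 + 84.52 = 24060.83
Import duty = 24060.83 × 9.1% = 2189.54
Buyer bears (A): 84.52 + 817.66 + 157.79 + 1969.06 = 3029.03
Landed cost (A) = invoice 23976.31 + 3029.03 + duty 2189.54 = 29194.88
Supplier B (EXW):
CIF value = EXW price + inland to port + export clearance + origin terminal + freight + insurance = 14168.04 + 433.46 + 387.30 + 432.42 + 9490.63 + 84.52 = 24996.37
Import duty = 24996.37 × 9.1% = 2274.67
Buyer bears (B): 433.46 + 387.30 + 432.42 + 9490.63 + 84.52 + 817.66 + 157.79 + 1969.06 = 13772.84
Landed cost (B) = invoice 14168.04 + 13772.84 + duty 2274.67 = 30215.55
Difference = |29194.88 − 30215.55| = 1020.67

Supplier A is cheaper by AUD 1020.67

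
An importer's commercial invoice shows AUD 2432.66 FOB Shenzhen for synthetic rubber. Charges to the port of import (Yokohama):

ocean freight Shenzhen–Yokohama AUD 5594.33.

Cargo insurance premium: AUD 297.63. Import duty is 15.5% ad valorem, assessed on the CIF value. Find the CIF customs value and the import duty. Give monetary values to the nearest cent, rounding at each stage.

CIF value: AUD 8324.62; import duty: AUD 1290.32

CIF = FOB price + freight + insurance
CIF = 2432.66 + 5594.33 + 297.63 = 8324.62
Import duty = 8324.62 × 15.5% = 1290.32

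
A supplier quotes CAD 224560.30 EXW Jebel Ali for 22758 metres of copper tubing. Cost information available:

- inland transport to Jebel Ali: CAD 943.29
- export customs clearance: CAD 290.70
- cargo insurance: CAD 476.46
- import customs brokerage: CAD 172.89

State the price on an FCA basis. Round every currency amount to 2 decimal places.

Not relevant to the conversion: insurance, brokerage — on the buyer under both terms; not part of either seller's price.
From EXW to FCA, the seller additionally bears: inland to port, export clearance.
FCA price = 224560.30 + 943.29 + 290.70 = 225794.29

FCA price: CAD 225794.29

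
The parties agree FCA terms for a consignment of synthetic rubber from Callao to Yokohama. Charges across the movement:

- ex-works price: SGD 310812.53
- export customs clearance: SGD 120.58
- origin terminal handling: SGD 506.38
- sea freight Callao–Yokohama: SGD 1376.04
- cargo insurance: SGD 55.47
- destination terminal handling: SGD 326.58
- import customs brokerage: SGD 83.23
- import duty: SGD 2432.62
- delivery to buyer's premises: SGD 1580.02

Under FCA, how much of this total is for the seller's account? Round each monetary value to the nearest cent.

FCA: the seller delivers export-cleared goods to the carrier; the buyer bears costs from that point.
Seller's account: goods 310812.53 + export clearance 120.58 = 310933.11
Buyer's account: origin terminal 506.38 + freight 1376.04 + insurance 55.47 + destination terminal 326.58 + brokerage 83.23 + duty 2432.62 + delivery 1580.02 = 6360.34

Seller's account: SGD 310933.11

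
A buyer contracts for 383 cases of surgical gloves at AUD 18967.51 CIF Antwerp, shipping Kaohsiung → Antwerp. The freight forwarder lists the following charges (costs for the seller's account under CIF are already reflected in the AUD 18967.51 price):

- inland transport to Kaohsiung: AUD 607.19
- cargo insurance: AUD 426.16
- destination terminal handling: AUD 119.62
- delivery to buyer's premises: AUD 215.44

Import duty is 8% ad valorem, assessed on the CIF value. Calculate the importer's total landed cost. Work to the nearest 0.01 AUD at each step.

Total landed cost: AUD 20819.97

CIF: the seller pays costs through ocean freight and marine insurance to the destination port.
Already in the invoice (seller's account under CIF): inland to port, insurance — exclude.
The CIF price already equals the CIF value: 18967.51
Import duty = 18967.51 × 8% = 1517.40
Buyer bears: destination terminal 119.62 + delivery 215.44 + duty 1517.40 = 1852.46
Landed cost = invoice 18967.51 + 1852.46 = 20819.97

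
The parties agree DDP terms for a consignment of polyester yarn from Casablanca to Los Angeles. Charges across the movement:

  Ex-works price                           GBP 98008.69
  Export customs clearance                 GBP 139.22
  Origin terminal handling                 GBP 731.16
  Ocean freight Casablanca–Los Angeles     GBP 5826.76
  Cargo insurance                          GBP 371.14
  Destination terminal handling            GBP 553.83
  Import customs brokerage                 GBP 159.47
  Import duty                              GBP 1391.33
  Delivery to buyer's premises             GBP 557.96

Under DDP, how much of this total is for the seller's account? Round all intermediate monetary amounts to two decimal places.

Seller's account: GBP 107739.56

DDP: the seller bears all costs including import duty.
Seller's account: goods 98008.69 + export clearance 139.22 + origin terminal 731.16 + freight 5826.76 + insurance 371.14 + destination terminal 553.83 + brokerage 159.47 + duty 1391.33 + delivery 557.96 = 107739.56
Buyer's account: 0.00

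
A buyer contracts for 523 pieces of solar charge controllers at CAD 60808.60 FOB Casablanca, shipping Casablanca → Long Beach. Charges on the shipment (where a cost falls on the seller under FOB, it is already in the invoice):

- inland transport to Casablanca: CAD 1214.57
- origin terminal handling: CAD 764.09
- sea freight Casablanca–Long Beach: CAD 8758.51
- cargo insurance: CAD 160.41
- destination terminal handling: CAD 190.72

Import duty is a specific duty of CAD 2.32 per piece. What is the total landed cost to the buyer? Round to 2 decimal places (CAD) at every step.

FOB: the seller bears costs until goods are on board at the origin port; the buyer bears freight, insurance and all costs thereafter.
Already in the invoice (seller's account under FOB): inland to port, origin terminal — exclude.
CIF value = FOB price + freight + insurance = 60808.60 + 8758.51 + 160.41 = 69727.52
Import duty = 523 × 2.32 = 1213.36
Buyer bears: freight 8758.51 + insurance 160.41 + destination terminal 190.72 + duty 1213.36 = 10323.00
Landed cost = invoice 60808.60 + 10323.00 = 71131.60

Total landed cost: CAD 71131.60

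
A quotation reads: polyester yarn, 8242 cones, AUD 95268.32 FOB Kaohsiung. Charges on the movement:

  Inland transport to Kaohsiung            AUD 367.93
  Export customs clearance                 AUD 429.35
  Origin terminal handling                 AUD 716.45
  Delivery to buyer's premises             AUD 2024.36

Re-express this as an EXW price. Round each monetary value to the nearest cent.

EXW price: AUD 93754.59

Not relevant to the conversion: delivery — on the buyer under both terms; not part of either seller's price.
From FOB to EXW, the seller no longer bears: inland to port, export clearance, origin terminal.
EXW price = 95268.32 − 367.93 − 429.35 − 716.45 = 93754.59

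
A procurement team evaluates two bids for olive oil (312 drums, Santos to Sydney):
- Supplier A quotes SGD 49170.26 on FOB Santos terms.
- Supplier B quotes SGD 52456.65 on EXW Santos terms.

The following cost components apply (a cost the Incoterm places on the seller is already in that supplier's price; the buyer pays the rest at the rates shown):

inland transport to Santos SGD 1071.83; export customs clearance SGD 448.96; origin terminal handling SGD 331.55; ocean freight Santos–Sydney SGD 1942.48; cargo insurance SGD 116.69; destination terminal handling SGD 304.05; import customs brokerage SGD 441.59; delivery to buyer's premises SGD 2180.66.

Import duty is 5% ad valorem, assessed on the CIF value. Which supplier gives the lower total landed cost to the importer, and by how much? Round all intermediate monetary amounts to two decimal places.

Supplier A is cheaper by SGD 5395.67

Supplier A (FOB):
CIF value = FOB price + freight + insurance = 49170.26 + 1942.48 + 116.69 = 51229.43
Import duty = 51229.43 × 5% = 2561.47
Buyer bears (A): 1942.48 + 116.69 + 304.05 + 441.59 + 2180.66 = 4985.47
Landed cost (A) = invoice 49170.26 + 4985.47 + duty 2561.47 = 56717.20
Supplier B (EXW):
CIF value = EXW price + inland to port + export clearance + origin terminal + freight + insurance = 52456.65 + 1071.83 + 448.96 + 331.55 + 1942.48 + 116.69 = 56368.16
Import duty = 56368.16 × 5% = 2818.41
Buyer bears (B): 1071.83 + 448.96 + 331.55 + 1942.48 + 116.69 + 304.05 + 441.59 + 2180.66 = 6837.81
Landed cost (B) = invoice 52456.65 + 6837.81 + duty 2818.41 = 62112.87
Difference = |56717.20 − 62112.87| = 5395.67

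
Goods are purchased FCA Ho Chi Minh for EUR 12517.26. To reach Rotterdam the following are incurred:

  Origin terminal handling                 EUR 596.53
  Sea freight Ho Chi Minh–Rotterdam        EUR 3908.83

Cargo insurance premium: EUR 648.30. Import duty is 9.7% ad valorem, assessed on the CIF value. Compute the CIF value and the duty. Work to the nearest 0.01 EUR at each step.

CIF value: EUR 17670.92; import duty: EUR 1714.08

CIF = FCA price + pre-shipment costs + freight + insurance
CIF = 12517.26 + 596.53 + 3908.83 + 648.30 = 17670.92
Import duty = 17670.92 × 9.7% = 1714.08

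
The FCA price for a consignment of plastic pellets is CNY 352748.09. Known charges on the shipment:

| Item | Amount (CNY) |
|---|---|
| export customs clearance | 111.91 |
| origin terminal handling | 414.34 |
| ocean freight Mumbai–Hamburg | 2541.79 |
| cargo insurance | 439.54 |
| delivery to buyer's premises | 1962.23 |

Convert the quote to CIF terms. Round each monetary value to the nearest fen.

Not relevant to the conversion: export clearance — on the seller under both FCA and CIF; already in the FCA price and stays in the CIF price. delivery — on the buyer under both terms; not part of either seller's price.
From FCA to CIF, the seller additionally bears: origin terminal, freight, insurance.
CIF price = 352748.09 + 414.34 + 2541.79 + 439.54 = 356143.76

CIF price: CNY 356143.76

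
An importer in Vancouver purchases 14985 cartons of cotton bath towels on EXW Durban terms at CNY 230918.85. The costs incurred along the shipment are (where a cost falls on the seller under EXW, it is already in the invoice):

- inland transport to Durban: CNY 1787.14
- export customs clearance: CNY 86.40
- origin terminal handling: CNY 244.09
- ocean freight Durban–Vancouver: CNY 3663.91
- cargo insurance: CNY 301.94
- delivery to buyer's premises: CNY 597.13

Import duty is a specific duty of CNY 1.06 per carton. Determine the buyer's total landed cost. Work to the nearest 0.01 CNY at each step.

EXW: the seller makes goods available at their premises; the buyer bears all onward costs.
CIF value = EXW price + inland to port + export clearance + origin terminal + freight + insurance = 230918.85 + 1787.14 + 86.40 + 244.09 + 3663.91 + 301.94 = 237002.33
Import duty = 14985 × 1.06 = 15884.10
Buyer bears: inland to port 1787.14 + export clearance 86.40 + origin terminal 244.09 + freight 3663.91 + insurance 301.94 + delivery 597.13 + duty 15884.10 = 22564.71
Landed cost = invoice 230918.85 + 22564.71 = 253483.56

Total landed cost: CNY 253483.56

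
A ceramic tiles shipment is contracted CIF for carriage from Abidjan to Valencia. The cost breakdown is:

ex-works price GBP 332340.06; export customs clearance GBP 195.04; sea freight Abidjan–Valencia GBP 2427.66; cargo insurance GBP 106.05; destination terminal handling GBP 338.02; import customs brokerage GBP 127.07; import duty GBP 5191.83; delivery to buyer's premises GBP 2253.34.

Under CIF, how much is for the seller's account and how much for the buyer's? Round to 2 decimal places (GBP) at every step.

CIF: the seller pays costs through ocean freight and marine insurance to the destination port.
Seller's account: goods 332340.06 + export clearance 195.04 + freight 2427.66 + insurance 106.05 = 335068.81
Buyer's account: destination terminal 338.02 + brokerage 127.07 + duty 5191.83 + delivery 2253.34 = 7910.26

Seller: GBP 335068.81; buyer: GBP 7910.26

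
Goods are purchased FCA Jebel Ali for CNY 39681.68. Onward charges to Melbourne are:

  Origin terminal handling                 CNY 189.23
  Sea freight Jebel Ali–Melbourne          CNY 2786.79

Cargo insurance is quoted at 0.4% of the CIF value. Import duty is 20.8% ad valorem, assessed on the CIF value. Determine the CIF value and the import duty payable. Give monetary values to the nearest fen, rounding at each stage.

Let C be the CIF value. C = FCA price + pre-shipment costs + freight + 0.4% × C
C − 0.4% × C = 39681.68 + 189.23 + 2786.79
0.996 × C = 42657.70
C = 42657.70 / 0.996 = 42829.02
Insurance premium = 0.4% × 42829.02 = 171.32
Import duty = 42829.02 × 20.8% = 8908.44

CIF value: CNY 42829.02; import duty: CNY 8908.44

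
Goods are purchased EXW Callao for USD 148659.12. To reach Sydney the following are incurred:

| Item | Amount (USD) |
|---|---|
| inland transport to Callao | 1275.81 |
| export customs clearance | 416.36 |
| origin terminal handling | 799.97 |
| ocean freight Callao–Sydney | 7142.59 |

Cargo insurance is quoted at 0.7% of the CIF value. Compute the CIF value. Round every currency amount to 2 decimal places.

Let C be the CIF value. C = EXW price + pre-shipment costs + freight + 0.7% × C
C − 0.7% × C = 148659.12 + 1275.81 + 416.36 + 799.97 + 7142.59
0.993 × C = 158293.85
C = 158293.85 / 0.993 = 159409.72
Insurance premium = 0.7% × 159409.72 = 1115.87

CIF value: USD 159409.72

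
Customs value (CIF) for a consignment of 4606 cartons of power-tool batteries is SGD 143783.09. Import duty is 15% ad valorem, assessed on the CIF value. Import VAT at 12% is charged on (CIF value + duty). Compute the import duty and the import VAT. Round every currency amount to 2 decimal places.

Import duty: SGD 21567.46; import VAT: SGD 19842.07

Import duty = 143783.09 × 15% = 21567.46
VAT base = CIF + duty = 143783.09 + 21567.46 = 165350.55
Import VAT = 165350.55 × 12% = 19842.07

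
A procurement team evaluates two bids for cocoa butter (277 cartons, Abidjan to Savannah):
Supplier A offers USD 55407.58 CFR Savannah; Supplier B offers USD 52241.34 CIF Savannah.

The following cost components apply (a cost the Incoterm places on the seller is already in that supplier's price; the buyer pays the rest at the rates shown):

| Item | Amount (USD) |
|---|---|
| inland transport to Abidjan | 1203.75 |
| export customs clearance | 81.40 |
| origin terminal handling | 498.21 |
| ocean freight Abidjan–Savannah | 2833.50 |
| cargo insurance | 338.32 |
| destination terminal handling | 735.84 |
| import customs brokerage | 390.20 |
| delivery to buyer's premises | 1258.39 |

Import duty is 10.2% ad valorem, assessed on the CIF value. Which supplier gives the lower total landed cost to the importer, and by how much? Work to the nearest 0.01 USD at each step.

Supplier A (CFR):
CIF value = CFR price + insurance = 55407.58 + 338.32 = 55745.90
Import duty = 55745.90 × 10.2% = 5686.08
Buyer bears (A): 338.32 + 735.84 + 390.20 + 1258.39 = 2722.75
Landed cost (A) = invoice 55407.58 + 2722.75 + duty 5686.08 = 63816.41
Supplier B (CIF):
The CIF price already equals the CIF value: 52241.34
Import duty = 52241.34 × 10.2% = 5328.62
Buyer bears (B): 735.84 + 390.20 + 1258.39 = 2384.43
Landed cost (B) = invoice 52241.34 + 2384.43 + duty 5328.62 = 59954.39
Difference = |63816.41 − 59954.39| = 3862.02

Supplier B is cheaper by USD 3862.02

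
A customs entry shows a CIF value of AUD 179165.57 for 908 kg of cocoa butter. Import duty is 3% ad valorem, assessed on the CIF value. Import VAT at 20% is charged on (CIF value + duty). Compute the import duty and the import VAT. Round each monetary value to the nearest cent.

Import duty: AUD 5374.97; import VAT: AUD 36908.11

Import duty = 179165.57 × 3% = 5374.97
VAT base = CIF + duty = 179165.57 + 5374.97 = 184540.54
Import VAT = 184540.54 × 20% = 36908.11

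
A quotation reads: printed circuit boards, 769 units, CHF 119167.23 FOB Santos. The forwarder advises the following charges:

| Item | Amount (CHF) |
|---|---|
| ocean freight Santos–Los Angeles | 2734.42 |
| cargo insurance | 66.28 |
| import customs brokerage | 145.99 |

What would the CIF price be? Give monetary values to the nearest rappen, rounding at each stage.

Not relevant to the conversion: brokerage — on the buyer under both terms; not part of either seller's price.
From FOB to CIF, the seller additionally bears: freight, insurance.
CIF price = 119167.23 + 2734.42 + 66.28 = 121967.93

CIF price: CHF 121967.93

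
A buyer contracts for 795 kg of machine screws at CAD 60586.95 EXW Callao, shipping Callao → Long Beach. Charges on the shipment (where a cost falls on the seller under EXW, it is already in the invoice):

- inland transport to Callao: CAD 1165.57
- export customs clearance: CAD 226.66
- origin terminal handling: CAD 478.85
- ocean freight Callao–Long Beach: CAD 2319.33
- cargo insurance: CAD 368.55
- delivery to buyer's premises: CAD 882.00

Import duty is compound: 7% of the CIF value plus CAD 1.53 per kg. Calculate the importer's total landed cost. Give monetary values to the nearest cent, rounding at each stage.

Total landed cost: CAD 71804.47

EXW: the seller makes goods available at their premises; the buyer bears all onward costs.
CIF value = EXW price + inland to port + export clearance + origin terminal + freight + insurance = 60586.95 + 1165.57 + 226.66 + 478.85 + 2319.33 + 368.55 = 65145.91
Ad valorem component: 65145.91 × 7% = 4560.21
Specific component: 795 × 1.53 = 1216.35
Import duty = 4560.21 + 1216.35 = 5776.56
Buyer bears: inland to port 1165.57 + export clearance 226.66 + origin terminal 478.85 + freight 2319.33 + insurance 368.55 + delivery 882.00 + duty 5776.56 = 11217.52
Landed cost = invoice 60586.95 + 11217.52 = 71804.47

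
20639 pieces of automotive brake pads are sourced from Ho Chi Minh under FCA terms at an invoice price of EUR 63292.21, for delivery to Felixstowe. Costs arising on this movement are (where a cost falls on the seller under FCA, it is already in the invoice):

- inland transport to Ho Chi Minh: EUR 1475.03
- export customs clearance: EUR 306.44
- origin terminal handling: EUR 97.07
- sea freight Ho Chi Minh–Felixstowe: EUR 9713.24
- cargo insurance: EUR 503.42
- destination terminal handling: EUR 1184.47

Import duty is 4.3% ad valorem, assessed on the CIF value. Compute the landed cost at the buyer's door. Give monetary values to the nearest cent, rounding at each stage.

Total landed cost: EUR 77955.47

FCA: the seller delivers export-cleared goods to the carrier; the buyer bears costs from that point.
Already in the invoice (seller's account under FCA): inland to port, export clearance — exclude.
CIF value = FCA price + origin terminal + freight + insurance = 63292.21 + 97.07 + 9713.24 + 503.42 = 73605.94
Import duty = 73605.94 × 4.3% = 3165.06
Buyer bears: origin terminal 97.07 + freight 9713.24 + insurance 503.42 + destination terminal 1184.47 + duty 3165.06 = 14663.26
Landed cost = invoice 63292.21 + 14663.26 = 77955.47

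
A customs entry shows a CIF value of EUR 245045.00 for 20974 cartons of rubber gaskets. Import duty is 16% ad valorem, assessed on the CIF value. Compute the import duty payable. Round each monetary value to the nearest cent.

Import duty: EUR 39207.20

Import duty = 245045.00 × 16% = 39207.20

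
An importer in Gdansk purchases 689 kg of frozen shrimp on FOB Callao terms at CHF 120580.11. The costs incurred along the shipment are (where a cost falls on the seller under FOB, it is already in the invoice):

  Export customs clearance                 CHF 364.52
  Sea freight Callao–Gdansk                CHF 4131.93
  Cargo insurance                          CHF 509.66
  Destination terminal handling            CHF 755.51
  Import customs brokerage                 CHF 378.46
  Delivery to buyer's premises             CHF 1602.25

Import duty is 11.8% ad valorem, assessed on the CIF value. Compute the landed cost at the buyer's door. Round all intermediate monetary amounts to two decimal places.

Total landed cost: CHF 142734.08

FOB: the seller bears costs until goods are on board at the origin port; the buyer bears freight, insurance and all costs thereafter.
Already in the invoice (seller's account under FOB): export clearance — exclude.
CIF value = FOB price + freight + insurance = 120580.11 + 4131.93 + 509.66 = 125221.70
Import duty = 125221.70 × 11.8% = 14776.16
Buyer bears: freight 4131.93 + insurance 509.66 + destination terminal 755.51 + brokerage 378.46 + delivery 1602.25 + duty 14776.16 = 22153.97
Landed cost = invoice 120580.11 + 22153.97 = 142734.08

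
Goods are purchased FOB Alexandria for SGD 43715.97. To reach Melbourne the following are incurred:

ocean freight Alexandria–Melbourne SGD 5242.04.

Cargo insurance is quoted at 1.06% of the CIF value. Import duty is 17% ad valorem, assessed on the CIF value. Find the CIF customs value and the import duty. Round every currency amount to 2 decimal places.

CIF value: SGD 49482.52; import duty: SGD 8412.03

Let C be the CIF value. C = FOB price + freight + 1.06% × C
C − 1.06% × C = 43715.97 + 5242.04
0.9894 × C = 48958.01
C = 48958.01 / 0.9894 = 49482.52
Insurance premium = 1.06% × 49482.52 = 524.51
Import duty = 49482.52 × 17% = 8412.03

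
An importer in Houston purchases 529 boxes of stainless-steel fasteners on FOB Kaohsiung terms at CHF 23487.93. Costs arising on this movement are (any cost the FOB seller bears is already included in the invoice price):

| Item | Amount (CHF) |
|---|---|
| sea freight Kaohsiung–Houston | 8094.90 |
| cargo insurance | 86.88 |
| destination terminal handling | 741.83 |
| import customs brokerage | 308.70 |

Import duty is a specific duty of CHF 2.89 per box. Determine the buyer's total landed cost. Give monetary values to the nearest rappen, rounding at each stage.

FOB: the seller bears costs until goods are on board at the origin port; the buyer bears freight, insurance and all costs thereafter.
CIF value = FOB price + freight + insurance = 23487.93 + 8094.90 + 86.88 = 31669.71
Import duty = 529 × 2.89 = 1528.81
Buyer bears: freight 8094.90 + insurance 86.88 + destination terminal 741.83 + brokerage 308.70 + duty 1528.81 = 10761.12
Landed cost = invoice 23487.93 + 10761.12 = 34249.05

Total landed cost: CHF 34249.05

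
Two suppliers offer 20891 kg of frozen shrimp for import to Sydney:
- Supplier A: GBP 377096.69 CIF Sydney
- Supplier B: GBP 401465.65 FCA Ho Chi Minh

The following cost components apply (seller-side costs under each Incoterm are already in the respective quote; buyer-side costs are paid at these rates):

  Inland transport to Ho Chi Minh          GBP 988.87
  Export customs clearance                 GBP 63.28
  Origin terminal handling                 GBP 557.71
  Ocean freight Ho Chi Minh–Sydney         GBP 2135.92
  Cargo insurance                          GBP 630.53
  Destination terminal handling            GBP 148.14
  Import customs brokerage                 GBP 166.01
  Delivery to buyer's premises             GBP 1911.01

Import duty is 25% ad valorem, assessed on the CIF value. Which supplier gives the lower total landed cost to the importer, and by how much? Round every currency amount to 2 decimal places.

Supplier A is cheaper by GBP 34616.40

Supplier A (CIF):
The CIF price already equals the CIF value: 377096.69
Import duty = 377096.69 × 25% = 94274.17
Buyer bears (A): 148.14 + 166.01 + 1911.01 = 2225.16
Landed cost (A) = invoice 377096.69 + 2225.16 + duty 94274.17 = 473596.02
Supplier B (FCA):
CIF value = FCA price + origin terminal + freight + insurance = 401465.65 + 557.71 + 2135.92 + 630.53 = 404789.81
Import duty = 404789.81 × 25% = 101197.45
Buyer bears (B): 557.71 + 2135.92 + 630.53 + 148.14 + 166.01 + 1911.01 = 5549.32
Landed cost (B) = invoice 401465.65 + 5549.32 + duty 101197.45 = 508212.42
Difference = |473596.02 − 508212.42| = 34616.40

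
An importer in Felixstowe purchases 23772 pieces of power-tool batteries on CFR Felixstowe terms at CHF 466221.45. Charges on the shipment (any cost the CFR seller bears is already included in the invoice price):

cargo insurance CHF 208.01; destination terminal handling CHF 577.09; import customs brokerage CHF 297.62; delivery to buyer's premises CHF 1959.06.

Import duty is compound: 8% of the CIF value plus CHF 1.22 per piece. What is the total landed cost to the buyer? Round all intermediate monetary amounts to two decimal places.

Total landed cost: CHF 535579.43

CFR: the seller pays costs through ocean freight to the destination port, but not insurance.
CIF value = CFR price + insurance = 466221.45 + 208.01 = 466429.46
Ad valorem component: 466429.46 × 8% = 37314.36
Specific component: 23772 × 1.22 = 29001.84
Import duty = 37314.36 + 29001.84 = 66316.20
Buyer bears: insurance 208.01 + destination terminal 577.09 + brokerage 297.62 + delivery 1959.06 + duty 66316.20 = 69357.98
Landed cost = invoice 466221.45 + 69357.98 = 535579.43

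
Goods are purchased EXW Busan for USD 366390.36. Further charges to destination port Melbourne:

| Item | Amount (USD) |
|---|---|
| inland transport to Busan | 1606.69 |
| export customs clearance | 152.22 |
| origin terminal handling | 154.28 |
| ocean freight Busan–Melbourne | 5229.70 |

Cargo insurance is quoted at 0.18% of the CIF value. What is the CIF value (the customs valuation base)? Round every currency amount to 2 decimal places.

Let C be the CIF value. C = EXW price + pre-shipment costs + freight + 0.18% × C
C − 0.18% × C = 366390.36 + 1606.69 + 152.22 + 154.28 + 5229.70
0.9982 × C = 373533.25
C = 373533.25 / 0.9982 = 374206.82
Insurance premium = 0.18% × 374206.82 = 673.57

CIF value: USD 374206.82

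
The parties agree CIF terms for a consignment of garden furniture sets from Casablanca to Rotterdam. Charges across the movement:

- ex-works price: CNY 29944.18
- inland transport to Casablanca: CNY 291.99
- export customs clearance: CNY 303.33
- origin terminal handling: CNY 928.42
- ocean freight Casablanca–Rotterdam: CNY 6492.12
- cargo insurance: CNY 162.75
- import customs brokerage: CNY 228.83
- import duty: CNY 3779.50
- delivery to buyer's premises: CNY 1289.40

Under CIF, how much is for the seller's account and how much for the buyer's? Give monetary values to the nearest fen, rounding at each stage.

CIF: the seller pays costs through ocean freight and marine insurance to the destination port.
Seller's account: goods 29944.18 + inland to port 291.99 + export clearance 303.33 + origin terminal 928.42 + freight 6492.12 + insurance 162.75 = 38122.79
Buyer's account: brokerage 228.83 + duty 3779.50 + delivery 1289.40 = 5297.73

Seller: CNY 38122.79; buyer: CNY 5297.73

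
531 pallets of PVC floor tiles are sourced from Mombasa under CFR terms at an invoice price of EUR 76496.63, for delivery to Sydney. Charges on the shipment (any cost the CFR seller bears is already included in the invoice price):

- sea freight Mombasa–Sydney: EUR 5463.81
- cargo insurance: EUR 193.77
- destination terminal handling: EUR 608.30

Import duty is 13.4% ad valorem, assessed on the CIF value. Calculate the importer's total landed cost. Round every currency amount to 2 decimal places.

CFR: the seller pays costs through ocean freight to the destination port, but not insurance.
Already in the invoice (seller's account under CFR): freight — exclude.
CIF value = CFR price + insurance = 76496.63 + 193.77 = 76690.40
Import duty = 76690.40 × 13.4% = 10276.51
Buyer bears: insurance 193.77 + destination terminal 608.30 + duty 10276.51 = 11078.58
Landed cost = invoice 76496.63 + 11078.58 = 87575.21

Total landed cost: EUR 87575.21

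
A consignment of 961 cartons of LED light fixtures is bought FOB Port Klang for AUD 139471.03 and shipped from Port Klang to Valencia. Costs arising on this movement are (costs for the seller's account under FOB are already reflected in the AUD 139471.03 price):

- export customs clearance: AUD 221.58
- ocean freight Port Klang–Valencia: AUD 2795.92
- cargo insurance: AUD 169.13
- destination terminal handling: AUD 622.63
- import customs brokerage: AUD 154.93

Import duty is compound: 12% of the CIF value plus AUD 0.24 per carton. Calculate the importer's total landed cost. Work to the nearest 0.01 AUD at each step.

FOB: the seller bears costs until goods are on board at the origin port; the buyer bears freight, insurance and all costs thereafter.
Already in the invoice (seller's account under FOB): export clearance — exclude.
CIF value = FOB price + freight + insurance = 139471.03 + 2795.92 + 169.13 = 142436.08
Ad valorem component: 142436.08 × 12% = 17092.33
Specific component: 961 × 0.24 = 230.64
Import duty = 17092.33 + 230.64 = 17322.97
Buyer bears: freight 2795.92 + insurance 169.13 + destination terminal 622.63 + brokerage 154.93 + duty 17322.97 = 21065.58
Landed cost = invoice 139471.03 + 21065.58 = 160536.61

Total landed cost: AUD 160536.61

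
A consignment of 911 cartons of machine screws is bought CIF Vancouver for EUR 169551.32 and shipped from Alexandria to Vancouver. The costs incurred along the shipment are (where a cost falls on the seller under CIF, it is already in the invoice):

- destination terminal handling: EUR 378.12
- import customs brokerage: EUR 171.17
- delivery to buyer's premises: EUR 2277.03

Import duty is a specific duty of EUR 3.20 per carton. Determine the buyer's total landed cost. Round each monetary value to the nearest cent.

Total landed cost: EUR 175292.84

CIF: the seller pays costs through ocean freight and marine insurance to the destination port.
The CIF price already equals the CIF value: 169551.32
Import duty = 911 × 3.20 = 2915.20
Buyer bears: destination terminal 378.12 + brokerage 171.17 + delivery 2277.03 + duty 2915.20 = 5741.52
Landed cost = invoice 169551.32 + 5741.52 = 175292.84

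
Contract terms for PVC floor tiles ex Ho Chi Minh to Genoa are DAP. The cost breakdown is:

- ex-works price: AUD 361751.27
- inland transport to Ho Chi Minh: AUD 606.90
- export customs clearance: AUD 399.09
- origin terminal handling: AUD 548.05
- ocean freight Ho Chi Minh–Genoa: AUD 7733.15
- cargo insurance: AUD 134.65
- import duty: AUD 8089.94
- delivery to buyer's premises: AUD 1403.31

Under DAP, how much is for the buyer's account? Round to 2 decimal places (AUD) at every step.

DAP: the seller bears all costs to the named destination except import duty and clearance.
Seller's account: goods 361751.27 + inland to port 606.90 + export clearance 399.09 + origin terminal 548.05 + freight 7733.15 + insurance 134.65 + delivery 1403.31 = 372576.42
Buyer's account: duty 8089.94 = 8089.94

Buyer's account: AUD 8089.94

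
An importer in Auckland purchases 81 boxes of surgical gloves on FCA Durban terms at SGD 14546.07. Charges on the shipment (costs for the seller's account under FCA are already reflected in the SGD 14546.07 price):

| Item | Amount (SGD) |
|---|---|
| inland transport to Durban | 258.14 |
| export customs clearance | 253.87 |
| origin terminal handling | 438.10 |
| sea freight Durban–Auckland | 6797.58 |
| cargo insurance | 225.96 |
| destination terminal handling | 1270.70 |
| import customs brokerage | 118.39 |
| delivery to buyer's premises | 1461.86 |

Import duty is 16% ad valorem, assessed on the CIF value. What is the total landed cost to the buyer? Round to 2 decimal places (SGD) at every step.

Total landed cost: SGD 28379.89

FCA: the seller delivers export-cleared goods to the carrier; the buyer bears costs from that point.
Already in the invoice (seller's account under FCA): inland to port, export clearance — exclude.
CIF value = FCA price + origin terminal + freight + insurance = 14546.07 + 438.10 + 6797.58 + 225.96 = 22007.71
Import duty = 22007.71 × 16% = 3521.23
Buyer bears: origin terminal 438.10 + freight 6797.58 + insurance 225.96 + destination terminal 1270.70 + brokerage 118.39 + delivery 1461.86 + duty 3521.23 = 13833.82
Landed cost = invoice 14546.07 + 13833.82 = 28379.89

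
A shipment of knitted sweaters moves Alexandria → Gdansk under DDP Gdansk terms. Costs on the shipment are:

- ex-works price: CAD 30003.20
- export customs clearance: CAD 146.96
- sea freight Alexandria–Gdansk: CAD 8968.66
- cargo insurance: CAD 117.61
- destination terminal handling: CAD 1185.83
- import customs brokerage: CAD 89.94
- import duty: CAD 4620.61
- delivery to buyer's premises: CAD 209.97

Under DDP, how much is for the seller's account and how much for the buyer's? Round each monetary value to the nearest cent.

Seller: CAD 45342.78; buyer: CAD 0.00

DDP: the seller bears all costs including import duty.
Seller's account: goods 30003.20 + export clearance 146.96 + freight 8968.66 + insurance 117.61 + destination terminal 1185.83 + brokerage 89.94 + duty 4620.61 + delivery 209.97 = 45342.78
Buyer's account: 0.00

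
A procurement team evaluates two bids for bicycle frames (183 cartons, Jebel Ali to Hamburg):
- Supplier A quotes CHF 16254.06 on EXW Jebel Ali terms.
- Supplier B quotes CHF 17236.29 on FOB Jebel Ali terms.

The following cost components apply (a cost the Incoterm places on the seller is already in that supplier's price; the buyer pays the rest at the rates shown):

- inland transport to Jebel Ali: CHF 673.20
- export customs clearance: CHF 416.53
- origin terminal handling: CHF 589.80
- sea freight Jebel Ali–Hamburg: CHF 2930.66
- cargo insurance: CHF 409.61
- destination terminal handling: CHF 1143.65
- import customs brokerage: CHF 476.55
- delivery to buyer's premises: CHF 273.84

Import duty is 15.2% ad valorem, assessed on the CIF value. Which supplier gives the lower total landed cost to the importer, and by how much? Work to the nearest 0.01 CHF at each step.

Supplier A (EXW):
CIF value = EXW price + inland to port + export clearance + origin terminal + freight + insurance = 16254.06 + 673.20 + 416.53 + 589.80 + 2930.66 + 409.61 = 21273.86
Import duty = 21273.86 × 15.2% = 3233.63
Buyer bears (A): 673.20 + 416.53 + 589.80 + 2930.66 + 409.61 + 1143.65 + 476.55 + 273.84 = 6913.84
Landed cost (A) = invoice 16254.06 + 6913.84 + duty 3233.63 = 26401.53
Supplier B (FOB):
CIF value = FOB price + freight + insurance = 17236.29 + 2930.66 + 409.61 = 20576.56
Import duty = 20576.56 × 15.2% = 3127.64
Buyer bears (B): 2930.66 + 409.61 + 1143.65 + 476.55 + 273.84 = 5234.31
Landed cost (B) = invoice 17236.29 + 5234.31 + duty 3127.64 = 25598.24
Difference = |26401.53 − 25598.24| = 803.29

Supplier B is cheaper by CHF 803.29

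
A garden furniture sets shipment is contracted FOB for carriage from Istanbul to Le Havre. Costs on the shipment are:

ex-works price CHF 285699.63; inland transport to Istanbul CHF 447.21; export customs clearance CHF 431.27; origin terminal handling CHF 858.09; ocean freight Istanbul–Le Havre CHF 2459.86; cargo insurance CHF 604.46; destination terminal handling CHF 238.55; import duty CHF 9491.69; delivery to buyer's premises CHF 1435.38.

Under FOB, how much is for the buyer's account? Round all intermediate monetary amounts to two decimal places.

FOB: the seller bears costs until goods are on board at the origin port; the buyer bears freight, insurance and all costs thereafter.
Seller's account: goods 285699.63 + inland to port 447.21 + export clearance 431.27 + origin terminal 858.09 = 287436.20
Buyer's account: freight 2459.86 + insurance 604.46 + destination terminal 238.55 + duty 9491.69 + delivery 1435.38 = 14229.94

Buyer's account: CHF 14229.94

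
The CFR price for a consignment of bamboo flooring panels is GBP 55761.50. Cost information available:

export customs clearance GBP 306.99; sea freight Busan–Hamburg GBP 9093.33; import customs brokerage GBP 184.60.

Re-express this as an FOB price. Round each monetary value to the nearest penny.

FOB price: GBP 46668.17

Not relevant to the conversion: export clearance — on the seller under both CFR and FOB; already in the CFR price and stays in the FOB price. brokerage — on the buyer under both terms; not part of either seller's price.
From CFR to FOB, the seller no longer bears: freight.
FOB price = 55761.50 − 9093.33 = 46668.17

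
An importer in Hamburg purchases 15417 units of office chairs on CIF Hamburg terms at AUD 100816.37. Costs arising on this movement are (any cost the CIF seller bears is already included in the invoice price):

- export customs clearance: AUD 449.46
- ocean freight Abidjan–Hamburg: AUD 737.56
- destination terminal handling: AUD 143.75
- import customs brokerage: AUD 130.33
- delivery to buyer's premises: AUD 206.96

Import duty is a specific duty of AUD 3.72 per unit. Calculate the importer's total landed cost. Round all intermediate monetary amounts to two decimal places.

CIF: the seller pays costs through ocean freight and marine insurance to the destination port.
Already in the invoice (seller's account under CIF): export clearance, freight — exclude.
The CIF price already equals the CIF value: 100816.37
Import duty = 15417 × 3.72 = 57351.24
Buyer bears: destination terminal 143.75 + brokerage 130.33 + delivery 206.96 + duty 57351.24 = 57832.28
Landed cost = invoice 100816.37 + 57832.28 = 158648.65

Total landed cost: AUD 158648.65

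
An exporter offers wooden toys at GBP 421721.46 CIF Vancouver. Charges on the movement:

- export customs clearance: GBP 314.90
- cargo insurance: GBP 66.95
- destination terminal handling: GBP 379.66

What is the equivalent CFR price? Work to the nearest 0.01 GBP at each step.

Not relevant to the conversion: export clearance — on the seller under both CIF and CFR; already in the CIF price and stays in the CFR price. destination terminal — on the buyer under both terms; not part of either seller's price.
From CIF to CFR, the seller no longer bears: insurance.
CFR price = 421721.46 − 66.95 = 421654.51

CFR price: GBP 421654.51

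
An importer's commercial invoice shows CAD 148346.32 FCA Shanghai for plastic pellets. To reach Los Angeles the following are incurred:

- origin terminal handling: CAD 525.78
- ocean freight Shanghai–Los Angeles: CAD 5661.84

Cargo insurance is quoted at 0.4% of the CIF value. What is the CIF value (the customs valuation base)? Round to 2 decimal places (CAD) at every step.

Let C be the CIF value. C = FCA price + pre-shipment costs + freight + 0.4% × C
C − 0.4% × C = 148346.32 + 525.78 + 5661.84
0.996 × C = 154533.94
C = 154533.94 / 0.996 = 155154.56
Insurance premium = 0.4% × 155154.56 = 620.62

CIF value: CAD 155154.56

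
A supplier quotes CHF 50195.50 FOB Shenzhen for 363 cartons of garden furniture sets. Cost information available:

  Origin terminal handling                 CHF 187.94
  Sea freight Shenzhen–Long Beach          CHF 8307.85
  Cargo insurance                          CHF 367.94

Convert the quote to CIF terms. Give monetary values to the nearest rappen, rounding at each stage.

Not relevant to the conversion: origin terminal — on the seller under both FOB and CIF; already in the FOB price and stays in the CIF price.
From FOB to CIF, the seller additionally bears: freight, insurance.
CIF price = 50195.50 + 8307.85 + 367.94 = 58871.29

CIF price: CHF 58871.29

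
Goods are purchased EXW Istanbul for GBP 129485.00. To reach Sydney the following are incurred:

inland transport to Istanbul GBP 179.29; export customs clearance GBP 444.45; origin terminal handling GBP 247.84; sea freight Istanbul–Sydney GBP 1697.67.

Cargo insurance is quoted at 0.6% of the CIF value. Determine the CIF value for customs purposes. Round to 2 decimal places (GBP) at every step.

CIF value: GBP 132851.36

Let C be the CIF value. C = EXW price + pre-shipment costs + freight + 0.6% × C
C − 0.6% × C = 129485.00 + 179.29 + 444.45 + 247.84 + 1697.67
0.994 × C = 132054.25
C = 132054.25 / 0.994 = 132851.36
Insurance premium = 0.6% × 132851.36 = 797.11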